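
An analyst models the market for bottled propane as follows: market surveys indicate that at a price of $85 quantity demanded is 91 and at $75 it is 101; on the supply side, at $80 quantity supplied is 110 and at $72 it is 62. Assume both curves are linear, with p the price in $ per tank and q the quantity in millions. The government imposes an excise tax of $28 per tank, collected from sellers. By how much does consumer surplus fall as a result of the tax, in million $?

Demand slope: (101 − 91)/(75 − 85) = -1, so qd = 176 − p.
Supply slope: (62 − 110)/(72 − 80) = 6, so qs = 6p − 370.
Before the tax: set 176 − p = 6p − 370 → p* = $78, q* = 98.
With the tax collected from sellers, supply shifts: qs = 6(p − 28) − 370.
Solving gives q = 74 with consumers paying $102 and sellers receiving $74 (the $28 wedge).
ΔCS is the trapezoid between Q = 74 and Q = 98 of height $24: ½ · (98 + 74) · 24 = $2064.

Consumer surplus falls by $2064 million.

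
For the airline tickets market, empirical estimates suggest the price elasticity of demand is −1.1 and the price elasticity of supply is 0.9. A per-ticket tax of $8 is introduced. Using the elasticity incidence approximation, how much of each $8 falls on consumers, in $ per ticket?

Consumers bear ≈ $3.6 per ticket.

Incidence ratio: consumers' share ≈ εs / (εs + |εd|) = 0.9 / (0.9 + 1.1) = 0.45.
So consumers bear ≈ 0.45 × $8 = $3.6; suppliers bear $4.4.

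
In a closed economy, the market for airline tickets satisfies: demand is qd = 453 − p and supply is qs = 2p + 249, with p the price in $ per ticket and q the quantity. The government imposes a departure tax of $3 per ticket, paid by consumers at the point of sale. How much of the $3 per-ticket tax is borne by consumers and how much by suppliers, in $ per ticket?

Consumers bear $2 per ticket; suppliers bear $1 per ticket.

Without the tax, 453 − p = 2p + 249 gives 3p = 204, so p* = $68 and q* = 385.
With the tax collected from consumers, demand (in seller-price terms) shifts: qd = 453 − (p + 3).
Solving gives q = 383 with consumers paying $70 and suppliers receiving $67 (the $3 wedge).
Burden on consumers: $2; on suppliers: $1. (They sum to $3.)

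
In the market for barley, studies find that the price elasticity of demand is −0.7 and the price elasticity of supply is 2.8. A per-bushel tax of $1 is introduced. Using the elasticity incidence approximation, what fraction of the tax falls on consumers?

Incidence ratio: consumers' share ≈ εs / (εs + |εd|) = 2.8 / (2.8 + 0.7) = 0.8.
Supply is the more elastic side, so consumers bear the larger share.

Consumers' share ≈ 0.8.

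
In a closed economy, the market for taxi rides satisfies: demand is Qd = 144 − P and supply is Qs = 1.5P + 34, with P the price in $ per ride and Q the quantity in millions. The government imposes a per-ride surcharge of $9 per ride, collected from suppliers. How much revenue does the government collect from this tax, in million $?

Tax revenue = $851.4 million.

Without the tax, 144 − P = 1.5P + 34 gives 2.5P = 110, so P* = $44 and Q* = 100.
With the tax collected from suppliers, supply shifts: Qs = 1.5(P − 9) + 34.
New equilibrium: buyers pay $49.4, suppliers receive $40.4, Q = 94.6. (Wedge: Pb − Ps = 9.)
Revenue = t · Q = 9 · 94.6 = $851.4.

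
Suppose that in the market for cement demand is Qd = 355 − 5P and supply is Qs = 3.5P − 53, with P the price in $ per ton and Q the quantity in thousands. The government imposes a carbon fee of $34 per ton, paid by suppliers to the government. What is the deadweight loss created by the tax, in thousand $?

Deadweight loss = $1190 thousand.

Without the tax, 355 − 5P = 3.5P − 53 gives 8.5P = 408, so P* = $48 and Q* = 115.
With the tax collected from suppliers, supply shifts: Qs = 3.5(P − 34) − 53.
Solving gives Q = 45 with buyers paying $62 and suppliers receiving $28 (the $34 wedge).
Quantity falls by |ΔQ| = |115 − 45| = 70.
DWL = ½ · t · |ΔQ| = ½ · 34 · 70 = $1190.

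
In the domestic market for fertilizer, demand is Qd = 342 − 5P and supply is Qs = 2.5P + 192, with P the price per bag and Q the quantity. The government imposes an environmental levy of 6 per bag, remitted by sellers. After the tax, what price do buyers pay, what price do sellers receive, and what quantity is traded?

Before the tax: set 342 − 5P = 2.5P + 192 → P* = 20, Q* = 242.
With the tax collected from sellers, supply shifts: Qs = 2.5(P − 6) + 192.
New equilibrium: buyers pay 22, sellers receive 16, Q = 232. (Wedge: Pb − Ps = 6.)

Buyers pay 22; sellers receive 16; quantity = 232.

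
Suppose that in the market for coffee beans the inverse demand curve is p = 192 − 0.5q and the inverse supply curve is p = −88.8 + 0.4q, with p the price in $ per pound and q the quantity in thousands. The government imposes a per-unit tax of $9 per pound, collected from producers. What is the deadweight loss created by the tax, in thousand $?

Deadweight loss = $45 thousand.

Inverting to q(p) form: qd = 384 − 2p; qs = 2.5p + 222.
Without the tax, 384 − 2p = 2.5p + 222 gives 4.5p = 162, so p* = $36 and q* = 312.
With the tax collected from producers, supply shifts: qs = 2.5(p − 9) + 222.
Solving gives q = 302 with buyers paying $41 and producers receiving $32 (the $9 wedge).
Quantity falls by |ΔQ| = |312 − 302| = 10.
DWL = ½ · t · |ΔQ| = ½ · 9 · 10 = $45.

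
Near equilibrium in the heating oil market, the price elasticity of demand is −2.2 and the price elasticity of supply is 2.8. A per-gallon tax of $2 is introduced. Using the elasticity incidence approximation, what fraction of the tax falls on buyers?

Buyers' share ≈ 0.56.

Incidence ratio: buyers' share ≈ εs / (εs + |εd|) = 2.8 / (2.8 + 2.2) = 0.56.
Supply is the more elastic side, so buyers bear the larger share.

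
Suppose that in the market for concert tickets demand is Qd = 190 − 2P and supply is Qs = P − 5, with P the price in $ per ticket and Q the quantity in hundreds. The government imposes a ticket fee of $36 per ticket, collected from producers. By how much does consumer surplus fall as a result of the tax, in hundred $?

Consumer surplus falls by $576 hundred.

Without the tax, 190 − 2P = P − 5 gives 3P = 195, so P* = $65 and Q* = 60.
With the tax collected from producers, supply shifts: Qs = (P − 36) − 5.
Solving gives Q = 36 with consumers paying $77 and producers receiving $41 (the $36 wedge).
ΔCS is the trapezoid between Q = 36 and Q = 60 of height $12: ½ · (60 + 36) · 12 = $576.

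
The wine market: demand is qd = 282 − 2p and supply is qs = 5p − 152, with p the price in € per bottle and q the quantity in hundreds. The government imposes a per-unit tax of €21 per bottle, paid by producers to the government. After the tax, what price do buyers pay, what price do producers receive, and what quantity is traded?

Buyers pay €77; producers receive €56; quantity = 128.

Before the tax: set 282 − 2p = 5p − 152 → p* = €62, q* = 158.
With the tax collected from producers, supply shifts: qs = 5(p − 21) − 152.
New equilibrium: buyers pay €77, producers receive €56, q = 128. (Wedge: pb − ps = 21.)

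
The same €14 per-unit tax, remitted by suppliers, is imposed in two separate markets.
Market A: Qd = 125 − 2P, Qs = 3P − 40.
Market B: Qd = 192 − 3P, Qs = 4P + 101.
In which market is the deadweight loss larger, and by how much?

Market A: pre-tax P* = €33, Q* = 59; post-tax Q = 42.2; deadweight loss = €117.6.
Market B: pre-tax P* = €13, Q* = 153; post-tax Q = 129; deadweight loss = €168.
Difference: €117.6 vs €168 → market B is larger by €50.4.

Market B, by €50.4.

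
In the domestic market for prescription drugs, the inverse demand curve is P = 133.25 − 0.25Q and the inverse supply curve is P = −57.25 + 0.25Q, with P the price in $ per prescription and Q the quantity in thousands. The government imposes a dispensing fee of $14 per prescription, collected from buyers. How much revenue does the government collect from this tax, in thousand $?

Rewrite in direct form: Qd = 533 − 4P and Qs = 4P + 229.
Without the tax, 533 − 4P = 4P + 229 gives 8P = 304, so P* = $38 and Q* = 381.
With the tax collected from buyers, demand (in seller-price terms) shifts: Qd = 533 − 4(P + 14).
Solving gives Q = 353 with buyers paying $45 and suppliers receiving $31 (the $14 wedge).
Revenue = t · Q = 14 · 353 = $4942.

Tax revenue = $4942 thousand.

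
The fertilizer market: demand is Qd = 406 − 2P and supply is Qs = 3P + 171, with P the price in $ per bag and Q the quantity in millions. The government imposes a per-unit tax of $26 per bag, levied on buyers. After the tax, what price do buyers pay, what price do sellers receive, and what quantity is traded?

Without the tax, 406 − 2P = 3P + 171 gives 5P = 235, so P* = $47 and Q* = 312.
With the tax collected from buyers, demand (in seller-price terms) shifts: Qd = 406 − 2(P + 26).
Solving gives Q = 280.8 with buyers paying $62.6 and sellers receiving $36.6 (the $26 wedge).
The less price-elastic side of the market bears the larger share of a per-unit tax.

Buyers pay $62.6; sellers receive $36.6; quantity = 280.8.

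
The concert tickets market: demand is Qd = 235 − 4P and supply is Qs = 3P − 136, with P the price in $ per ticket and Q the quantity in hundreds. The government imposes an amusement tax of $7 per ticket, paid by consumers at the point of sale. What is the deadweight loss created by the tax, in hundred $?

Without the tax, 235 − 4P = 3P − 136 gives 7P = 371, so P* = $53 and Q* = 23.
With the tax collected from consumers, demand (in seller-price terms) shifts: Qd = 235 − 4(P + 7).
Solving gives Q = 11 with consumers paying $56 and producers receiving $49 (the $7 wedge).
Quantity falls by |ΔQ| = |23 − 11| = 12.
DWL = ½ · t · |ΔQ| = ½ · 7 · 12 = $42.

Deadweight loss = $42 hundred.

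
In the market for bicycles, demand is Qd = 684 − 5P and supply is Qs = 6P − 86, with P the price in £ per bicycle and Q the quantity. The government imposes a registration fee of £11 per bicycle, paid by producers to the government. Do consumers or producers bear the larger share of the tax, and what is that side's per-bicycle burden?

Without the tax, 684 − 5P = 6P − 86 gives 11P = 770, so P* = £70 and Q* = 334.
With the tax collected from producers, supply shifts: Qs = 6(P − 11) − 86.
Solving gives Q = 304 with consumers paying £76 and producers receiving £65 (the £11 wedge).
Per-bicycle burden: consumers £6, producers £5.
Consumers take the larger share because demand is less price-elastic here (demand slope 5 vs supply slope 6).

Consumers bear the larger share: £6 per bicycle.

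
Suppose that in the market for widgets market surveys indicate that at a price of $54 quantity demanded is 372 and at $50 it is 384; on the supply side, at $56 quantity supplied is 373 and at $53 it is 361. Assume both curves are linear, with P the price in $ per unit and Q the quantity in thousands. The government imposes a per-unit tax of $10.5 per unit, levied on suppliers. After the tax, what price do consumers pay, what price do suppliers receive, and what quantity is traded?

Demand slope: (384 − 372)/(50 − 54) = -3, so Qd = 534 − 3P.
Supply slope: (361 − 373)/(53 − 56) = 4, so Qs = 4P + 149.
Without the tax, 534 − 3P = 4P + 149 gives 7P = 385, so P* = $55 and Q* = 369.
With the tax collected from suppliers, supply shifts: Qs = 4(P − 10.5) + 149.
New equilibrium: consumers pay $61, suppliers receive $50.5, Q = 351. (Wedge: Pb − Ps = 10.5.)

Consumers pay $61; suppliers receive $50.5; quantity = 351.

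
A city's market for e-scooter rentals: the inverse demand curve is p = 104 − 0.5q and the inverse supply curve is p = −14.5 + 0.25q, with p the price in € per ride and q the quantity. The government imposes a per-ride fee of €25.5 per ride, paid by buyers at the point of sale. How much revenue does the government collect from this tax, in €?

Rewrite in direct form: qd = 208 − 2p and qs = 4p + 58.
Without the tax, 208 − 2p = 4p + 58 gives 6p = 150, so p* = €25 and q* = 158.
With the tax collected from buyers, demand (in seller-price terms) shifts: qd = 208 − 2(p + 25.5).
Solving gives q = 124 with buyers paying €42 and sellers receiving €16.5 (the €25.5 wedge).
Revenue = t · Q = 25.5 · 124 = €3162.

Tax revenue = €3162.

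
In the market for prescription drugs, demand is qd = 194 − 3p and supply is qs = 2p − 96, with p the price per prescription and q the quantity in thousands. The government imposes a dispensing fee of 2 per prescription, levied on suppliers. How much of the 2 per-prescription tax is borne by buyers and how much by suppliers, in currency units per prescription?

Buyers bear 0.8 per prescription; suppliers bear 1.2 per prescription.

Before the tax: set 194 − 3p = 2p − 96 → p* = 58, q* = 20.
With the tax collected from suppliers, supply shifts: qs = 2(p − 2) − 96.
New equilibrium: buyers pay 58.8, suppliers receive 56.8, q = 17.6. (Wedge: pb − ps = 2.)
Burden on buyers: 0.8; on suppliers: 1.2. (They sum to 2.)
The less price-elastic side of the market bears the larger share of a per-unit tax.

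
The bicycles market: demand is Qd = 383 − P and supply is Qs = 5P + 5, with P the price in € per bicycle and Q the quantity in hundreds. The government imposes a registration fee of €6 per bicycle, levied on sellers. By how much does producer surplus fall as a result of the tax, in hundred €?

Without the tax, 383 − P = 5P + 5 gives 6P = 378, so P* = €63 and Q* = 320.
With the tax collected from sellers, supply shifts: Qs = 5(P − 6) + 5.
New equilibrium: consumers pay €68, sellers receive €62, Q = 315. (Wedge: Pb − Ps = 6.)
ΔPS is the trapezoid between Q = 315 and Q = 320 of height €1: ½ · (320 + 315) · 1 = €317.5.

Producer surplus falls by €317.5 hundred.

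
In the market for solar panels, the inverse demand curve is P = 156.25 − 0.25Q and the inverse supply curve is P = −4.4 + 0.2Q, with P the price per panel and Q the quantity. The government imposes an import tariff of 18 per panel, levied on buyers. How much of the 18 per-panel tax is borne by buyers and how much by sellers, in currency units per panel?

Rewrite in direct form: Qd = 625 − 4P and Qs = 5P + 22.
Without the tax, 625 − 4P = 5P + 22 gives 9P = 603, so P* = 67 and Q* = 357.
With the tax collected from buyers, demand (in seller-price terms) shifts: Qd = 625 − 4(P + 18).
Solving gives Q = 317 with buyers paying 77 and sellers receiving 59 (the 18 wedge).
Burden on buyers: 10; on sellers: 8. (They sum to 18.)
The less price-elastic side of the market bears the larger share of a per-unit tax.

Buyers bear 10 per panel; sellers bear 8 per panel.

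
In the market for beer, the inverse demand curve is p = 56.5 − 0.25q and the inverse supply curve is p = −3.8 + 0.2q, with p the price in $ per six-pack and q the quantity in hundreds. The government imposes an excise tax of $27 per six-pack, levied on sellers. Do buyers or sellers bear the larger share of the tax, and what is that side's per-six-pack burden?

Buyers bear the larger share: $15 per six-pack.

Inverting to q(p) form: qd = 226 − 4p; qs = 5p + 19.
Before the tax: set 226 − 4p = 5p + 19 → p* = $23, q* = 134.
With the tax collected from sellers, supply shifts: qs = 5(p − 27) + 19.
New equilibrium: buyers pay $38, sellers receive $11, q = 74. (Wedge: pb − ps = 27.)
Per-six-pack burden: buyers $15, sellers $12.
Buyers take the larger share because demand is less price-elastic here (demand slope 4 vs supply slope 5).
The less price-elastic side of the market bears the larger share of a per-unit tax.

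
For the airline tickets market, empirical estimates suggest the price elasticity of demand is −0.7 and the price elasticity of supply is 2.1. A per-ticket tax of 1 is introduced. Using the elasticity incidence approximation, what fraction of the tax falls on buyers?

Incidence ratio: buyers' share ≈ εs / (εs + |εd|) = 2.1 / (2.1 + 0.7) = 0.75.
Supply is the more elastic side, so buyers bear the larger share.

Buyers' share ≈ 0.75.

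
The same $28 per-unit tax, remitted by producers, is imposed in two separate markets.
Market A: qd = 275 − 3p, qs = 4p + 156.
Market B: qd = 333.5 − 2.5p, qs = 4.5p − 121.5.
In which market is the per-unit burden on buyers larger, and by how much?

Market B, by $2.

Market A: pre-tax p* = $17, q* = 224; post-tax q = 176; per-unit burden on buyers = $16.
Market B: pre-tax p* = $65, q* = 171; post-tax q = 126; per-unit burden on buyers = $18.
Difference: $16 vs $18 → market B is larger by $2.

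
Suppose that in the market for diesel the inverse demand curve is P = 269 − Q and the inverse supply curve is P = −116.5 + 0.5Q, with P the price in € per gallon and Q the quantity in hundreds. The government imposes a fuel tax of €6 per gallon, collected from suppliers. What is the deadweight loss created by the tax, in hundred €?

Deadweight loss = €12 hundred.

Inverting to Q(P) form: Qd = 269 − P; Qs = 2P + 233.
Without the tax, 269 − P = 2P + 233 gives 3P = 36, so P* = €12 and Q* = 257.
With the tax collected from suppliers, supply shifts: Qs = 2(P − 6) + 233.
Solving gives Q = 253 with buyers paying €16 and suppliers receiving €10 (the €6 wedge).
Quantity falls by |ΔQ| = |257 − 253| = 4.
DWL = ½ · t · |ΔQ| = ½ · 6 · 4 = €12.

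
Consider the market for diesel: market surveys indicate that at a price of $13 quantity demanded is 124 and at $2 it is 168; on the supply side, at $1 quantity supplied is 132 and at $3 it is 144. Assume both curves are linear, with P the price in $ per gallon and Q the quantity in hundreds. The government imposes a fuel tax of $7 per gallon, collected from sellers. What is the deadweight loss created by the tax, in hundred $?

Demand slope: (168 − 124)/(2 − 13) = -4, so Qd = 176 − 4P.
Supply slope: (144 − 132)/(3 − 1) = 6, so Qs = 6P + 126.
Before the tax: set 176 − 4P = 6P + 126 → P* = $5, Q* = 156.
With the tax collected from sellers, supply shifts: Qs = 6(P − 7) + 126.
New equilibrium: buyers pay $9.2, sellers receive $2.2, Q = 139.2. (Wedge: Pb − Ps = 7.)
Quantity falls by |ΔQ| = |156 − 139.2| = 16.8.
DWL = ½ · t · |ΔQ| = ½ · 7 · 16.8 = $58.8.

Deadweight loss = $58.8 hundred.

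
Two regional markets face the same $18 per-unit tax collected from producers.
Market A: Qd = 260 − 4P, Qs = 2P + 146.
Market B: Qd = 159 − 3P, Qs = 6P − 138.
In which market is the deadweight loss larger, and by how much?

Market B, by $108.

Market A: pre-tax P* = $19, Q* = 184; post-tax Q = 160; deadweight loss = $216.
Market B: pre-tax P* = $33, Q* = 60; post-tax Q = 24; deadweight loss = $324.
Difference: $216 vs $324 → market B is larger by $108.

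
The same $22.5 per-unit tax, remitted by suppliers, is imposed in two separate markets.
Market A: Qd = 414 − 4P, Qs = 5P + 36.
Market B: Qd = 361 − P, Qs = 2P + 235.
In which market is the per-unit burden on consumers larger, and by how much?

Market A: pre-tax P* = $42, Q* = 246; post-tax Q = 196; per-unit burden on consumers = $12.5.
Market B: pre-tax P* = $42, Q* = 319; post-tax Q = 304; per-unit burden on consumers = $15.
Difference: $12.5 vs $15 → market B is larger by $2.5.

Market B, by $2.5.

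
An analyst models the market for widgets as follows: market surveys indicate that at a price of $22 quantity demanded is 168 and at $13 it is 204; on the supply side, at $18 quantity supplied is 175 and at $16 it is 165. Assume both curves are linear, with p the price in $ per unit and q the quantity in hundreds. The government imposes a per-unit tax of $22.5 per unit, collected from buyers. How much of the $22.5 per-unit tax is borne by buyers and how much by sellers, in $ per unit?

Buyers bear $12.5 per unit; sellers bear $10 per unit.

Demand slope: (204 − 168)/(13 − 22) = -4, so qd = 256 − 4p.
Supply slope: (165 − 175)/(16 − 18) = 5, so qs = 5p + 85.
Before the tax: set 256 − 4p = 5p + 85 → p* = $19, q* = 180.
With the tax collected from buyers, demand (in seller-price terms) shifts: qd = 256 − 4(p + 22.5).
Solving gives q = 130 with buyers paying $31.5 and sellers receiving $9 (the $22.5 wedge).
Burden on buyers: $12.5; on sellers: $10. (They sum to $22.5.)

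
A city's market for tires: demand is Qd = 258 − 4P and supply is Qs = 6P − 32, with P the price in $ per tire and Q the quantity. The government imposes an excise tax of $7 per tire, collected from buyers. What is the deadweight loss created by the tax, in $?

Without the tax, 258 − 4P = 6P − 32 gives 10P = 290, so P* = $29 and Q* = 142.
With the tax collected from buyers, demand (in seller-price terms) shifts: Qd = 258 − 4(P + 7).
Solving gives Q = 125.2 with buyers paying $33.2 and producers receiving $26.2 (the $7 wedge).
Quantity falls by |ΔQ| = |142 − 125.2| = 16.8.
DWL = ½ · t · |ΔQ| = ½ · 7 · 16.8 = $58.8.

Deadweight loss = $58.8.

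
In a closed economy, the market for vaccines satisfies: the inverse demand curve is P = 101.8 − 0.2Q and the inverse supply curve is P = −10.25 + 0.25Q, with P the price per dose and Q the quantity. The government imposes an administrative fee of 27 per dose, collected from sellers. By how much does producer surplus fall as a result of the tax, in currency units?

Producer surplus falls by 3285.

Rewrite in direct form: Qd = 509 − 5P and Qs = 4P + 41.
Before the tax: set 509 − 5P = 4P + 41 → P* = 52, Q* = 249.
With the tax collected from sellers, supply shifts: Qs = 4(P − 27) + 41.
Solving gives Q = 189 with consumers paying 64 and sellers receiving 37 (the 27 wedge).
ΔPS is the trapezoid between Q = 189 and Q = 249 of height 15: ½ · (249 + 189) · 15 = 3285.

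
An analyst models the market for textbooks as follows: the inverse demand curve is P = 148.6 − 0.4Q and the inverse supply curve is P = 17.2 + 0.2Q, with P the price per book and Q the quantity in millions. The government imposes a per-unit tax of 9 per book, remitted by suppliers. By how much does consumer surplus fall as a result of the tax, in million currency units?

Rewrite in direct form: Qd = 371.5 − 2.5P and Qs = 5P − 86.
Before the tax: set 371.5 − 2.5P = 5P − 86 → P* = 61, Q* = 219.
With the tax collected from suppliers, supply shifts: Qs = 5(P − 9) − 86.
Solving gives Q = 204 with buyers paying 67 and suppliers receiving 58 (the 9 wedge).
ΔCS is the trapezoid between Q = 204 and Q = 219 of height 6: ½ · (219 + 204) · 6 = 1269.

Consumer surplus falls by 1269 million.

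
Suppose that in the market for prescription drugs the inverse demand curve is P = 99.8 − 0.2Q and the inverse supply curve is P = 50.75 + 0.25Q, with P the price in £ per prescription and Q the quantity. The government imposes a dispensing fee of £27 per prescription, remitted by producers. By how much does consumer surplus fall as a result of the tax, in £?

Rewrite in direct form: Qd = 499 − 5P and Qs = 4P − 203.
Before the tax: set 499 − 5P = 4P − 203 → P* = £78, Q* = 109.
With the tax collected from producers, supply shifts: Qs = 4(P − 27) − 203.
Solving gives Q = 49 with buyers paying £90 and producers receiving £63 (the £27 wedge).
ΔCS is the trapezoid between Q = 49 and Q = 109 of height £12: ½ · (109 + 49) · 12 = £948.

Consumer surplus falls by £948.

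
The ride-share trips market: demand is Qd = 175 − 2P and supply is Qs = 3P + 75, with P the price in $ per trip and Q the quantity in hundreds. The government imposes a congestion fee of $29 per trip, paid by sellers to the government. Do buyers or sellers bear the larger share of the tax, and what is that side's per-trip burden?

Buyers bear the larger share: $17.4 per trip.

Without the tax, 175 − 2P = 3P + 75 gives 5P = 100, so P* = $20 and Q* = 135.
With the tax collected from sellers, supply shifts: Qs = 3(P − 29) + 75.
Solving gives Q = 100.2 with buyers paying $37.4 and sellers receiving $8.4 (the $29 wedge).
Per-trip burden: buyers $17.4, sellers $11.6.
Buyers take the larger share because demand is less price-elastic here (demand slope 2 vs supply slope 3).
The less price-elastic side of the market bears the larger share of a per-unit tax.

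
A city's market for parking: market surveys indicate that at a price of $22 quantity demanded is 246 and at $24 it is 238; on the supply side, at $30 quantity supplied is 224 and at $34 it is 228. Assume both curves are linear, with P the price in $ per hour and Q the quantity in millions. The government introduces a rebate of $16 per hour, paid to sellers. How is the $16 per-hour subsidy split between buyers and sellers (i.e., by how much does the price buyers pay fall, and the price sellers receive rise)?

Buyers gain $3.2 per hour; sellers gain $12.8 per hour.

Demand slope: (238 − 246)/(24 − 22) = -4, so Qd = 334 − 4P.
Supply slope: (228 − 224)/(34 − 30) = 1, so Qs = P + 194.
Without the subsidy, 334 − 4P = P + 194 gives 5P = 140, so P* = $28 and Q* = 222.
With a per-unit subsidy paid to sellers, each receives P + 16 per unit sold, so supply becomes Qs = (P + 16) + 194.
Solving gives Q = 234.8 with buyers paying $24.8 and sellers receiving $40.8 (the $16 wedge).
Gain to buyers: $3.2; to sellers: $12.8. (They sum to $16.)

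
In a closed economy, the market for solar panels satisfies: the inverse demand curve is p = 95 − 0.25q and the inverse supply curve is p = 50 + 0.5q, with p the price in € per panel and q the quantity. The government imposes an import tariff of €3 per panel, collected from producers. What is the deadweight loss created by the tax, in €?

Deadweight loss = €6.

Inverting to q(p) form: qd = 380 − 4p; qs = 2p − 100.
Before the tax: set 380 − 4p = 2p − 100 → p* = €80, q* = 60.
With the tax collected from producers, supply shifts: qs = 2(p − 3) − 100.
Solving gives q = 56 with buyers paying €81 and producers receiving €78 (the €3 wedge).
Quantity falls by |ΔQ| = |60 − 56| = 4.
DWL = ½ · t · |ΔQ| = ½ · 3 · 4 = €6.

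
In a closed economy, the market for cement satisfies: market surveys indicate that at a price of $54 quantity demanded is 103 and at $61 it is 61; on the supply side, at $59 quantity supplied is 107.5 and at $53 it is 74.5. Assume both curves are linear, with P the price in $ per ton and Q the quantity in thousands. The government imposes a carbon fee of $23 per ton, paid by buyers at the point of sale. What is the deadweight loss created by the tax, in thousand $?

Demand slope: (61 − 103)/(61 − 54) = -6, so Qd = 427 − 6P.
Supply slope: (74.5 − 107.5)/(53 − 59) = 5.5, so Qs = 5.5P − 217.
Without the tax, 427 − 6P = 5.5P − 217 gives 11.5P = 644, so P* = $56 and Q* = 91.
With the tax collected from buyers, demand (in seller-price terms) shifts: Qd = 427 − 6(P + 23).
New equilibrium: buyers pay $67, producers receive $44, Q = 25. (Wedge: Pb − Ps = 23.)
Quantity falls by |ΔQ| = |91 − 25| = 66.
DWL = ½ · t · |ΔQ| = ½ · 23 · 66 = $759.

Deadweight loss = $759 thousand.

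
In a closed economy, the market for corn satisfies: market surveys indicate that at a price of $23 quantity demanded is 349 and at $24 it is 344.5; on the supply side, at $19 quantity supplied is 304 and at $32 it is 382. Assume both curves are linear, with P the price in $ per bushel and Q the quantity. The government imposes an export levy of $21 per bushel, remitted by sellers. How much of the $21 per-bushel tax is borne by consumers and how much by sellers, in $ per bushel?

Demand slope: (344.5 − 349)/(24 − 23) = -4.5, so Qd = 452.5 − 4.5P.
Supply slope: (382 − 304)/(32 − 19) = 6, so Qs = 6P + 190.
Without the tax, 452.5 − 4.5P = 6P + 190 gives 10.5P = 262.5, so P* = $25 and Q* = 340.
With the tax collected from sellers, supply shifts: Qs = 6(P − 21) + 190.
Solving gives Q = 286 with consumers paying $37 and sellers receiving $16 (the $21 wedge).
Burden on consumers: $12; on sellers: $9. (They sum to $21.)
The less price-elastic side of the market bears the larger share of a per-unit tax.

Consumers bear $12 per bushel; sellers bear $9 per bushel.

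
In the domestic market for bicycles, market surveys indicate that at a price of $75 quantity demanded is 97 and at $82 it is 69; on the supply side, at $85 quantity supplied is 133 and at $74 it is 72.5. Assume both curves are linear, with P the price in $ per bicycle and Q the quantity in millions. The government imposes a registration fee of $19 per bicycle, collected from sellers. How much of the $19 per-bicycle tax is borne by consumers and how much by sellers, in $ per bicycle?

Demand slope: (69 − 97)/(82 − 75) = -4, so Qd = 397 − 4P.
Supply slope: (72.5 − 133)/(74 − 85) = 5.5, so Qs = 5.5P − 334.5.
Before the tax: set 397 − 4P = 5.5P − 334.5 → P* = $77, Q* = 89.
With the tax collected from sellers, supply shifts: Qs = 5.5(P − 19) − 334.5.
New equilibrium: consumers pay $88, sellers receive $69, Q = 45. (Wedge: Pb − Ps = 19.)
Burden on consumers: $11; on sellers: $8. (They sum to $19.)

Consumers bear $11 per bicycle; sellers bear $8 per bicycle.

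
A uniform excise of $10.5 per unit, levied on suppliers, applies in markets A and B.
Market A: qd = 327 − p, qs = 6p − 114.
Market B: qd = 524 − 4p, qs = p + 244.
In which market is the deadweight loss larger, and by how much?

Market A, by $3.15.

Market A: pre-tax p* = $63, q* = 264; post-tax q = 255; deadweight loss = $47.25.
Market B: pre-tax p* = $56, q* = 300; post-tax q = 291.6; deadweight loss = $44.1.
Difference: $47.25 vs $44.1 → market A is larger by $3.15.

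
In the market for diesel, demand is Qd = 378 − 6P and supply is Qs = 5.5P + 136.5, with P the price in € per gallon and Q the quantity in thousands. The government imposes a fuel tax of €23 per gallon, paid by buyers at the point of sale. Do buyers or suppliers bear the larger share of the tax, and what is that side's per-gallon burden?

Before the tax: set 378 − 6P = 5.5P + 136.5 → P* = €21, Q* = 252.
With the tax collected from buyers, demand (in seller-price terms) shifts: Qd = 378 − 6(P + 23).
Solving gives Q = 186 with buyers paying €32 and suppliers receiving €9 (the €23 wedge).
Per-gallon burden: buyers €11, suppliers €12.
Suppliers take the larger share because supply is less price-elastic here (demand slope 6 vs supply slope 5.5).

Suppliers bear the larger share: €12 per gallon.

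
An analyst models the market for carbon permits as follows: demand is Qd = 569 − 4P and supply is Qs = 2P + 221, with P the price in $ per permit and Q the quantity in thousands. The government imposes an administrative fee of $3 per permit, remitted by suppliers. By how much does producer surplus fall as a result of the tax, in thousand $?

Before the tax: set 569 − 4P = 2P + 221 → P* = $58, Q* = 337.
With the tax collected from suppliers, supply shifts: Qs = 2(P − 3) + 221.
Solving gives Q = 333 with buyers paying $59 and suppliers receiving $56 (the $3 wedge).
ΔPS is the trapezoid between Q = 333 and Q = 337 of height $2: ½ · (337 + 333) · 2 = $670.

Producer surplus falls by $670 thousand.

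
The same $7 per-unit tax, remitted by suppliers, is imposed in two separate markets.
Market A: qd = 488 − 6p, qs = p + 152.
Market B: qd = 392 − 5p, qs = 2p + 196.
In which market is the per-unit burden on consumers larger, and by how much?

Market A: pre-tax p* = $48, q* = 200; post-tax q = 194; per-unit burden on consumers = $1.
Market B: pre-tax p* = $28, q* = 252; post-tax q = 242; per-unit burden on consumers = $2.
Difference: $1 vs $2 → market B is larger by $1.

Market B, by $1.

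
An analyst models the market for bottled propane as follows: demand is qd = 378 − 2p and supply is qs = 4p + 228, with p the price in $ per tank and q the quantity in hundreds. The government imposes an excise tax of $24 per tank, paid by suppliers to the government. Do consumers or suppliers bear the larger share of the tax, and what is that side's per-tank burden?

Without the tax, 378 − 2p = 4p + 228 gives 6p = 150, so p* = $25 and q* = 328.
With the tax collected from suppliers, supply shifts: qs = 4(p − 24) + 228.
New equilibrium: consumers pay $41, suppliers receive $17, q = 296. (Wedge: pb − ps = 24.)
Per-tank burden: consumers $16, suppliers $8.
Consumers take the larger share because demand is less price-elastic here (demand slope 2 vs supply slope 4).
The less price-elastic side of the market bears the larger share of a per-unit tax.

Consumers bear the larger share: $16 per tank.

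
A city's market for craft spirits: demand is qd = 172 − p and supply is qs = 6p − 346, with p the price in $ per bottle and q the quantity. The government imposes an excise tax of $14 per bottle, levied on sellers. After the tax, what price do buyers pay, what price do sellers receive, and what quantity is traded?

Buyers pay $86; sellers receive $72; quantity = 86.

Without the tax, 172 − p = 6p − 346 gives 7p = 518, so p* = $74 and q* = 98.
With the tax collected from sellers, supply shifts: qs = 6(p − 14) − 346.
Solving gives q = 86 with buyers paying $86 and sellers receiving $72 (the $14 wedge).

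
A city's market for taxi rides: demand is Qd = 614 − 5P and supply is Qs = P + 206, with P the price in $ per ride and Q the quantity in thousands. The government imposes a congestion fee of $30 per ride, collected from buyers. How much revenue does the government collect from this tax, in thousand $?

Tax revenue = $7470 thousand.

Before the tax: set 614 − 5P = P + 206 → P* = $68, Q* = 274.
With the tax collected from buyers, demand (in seller-price terms) shifts: Qd = 614 − 5(P + 30).
Solving gives Q = 249 with buyers paying $73 and suppliers receiving $43 (the $30 wedge).
Revenue = t · Q = 30 · 249 = $7470.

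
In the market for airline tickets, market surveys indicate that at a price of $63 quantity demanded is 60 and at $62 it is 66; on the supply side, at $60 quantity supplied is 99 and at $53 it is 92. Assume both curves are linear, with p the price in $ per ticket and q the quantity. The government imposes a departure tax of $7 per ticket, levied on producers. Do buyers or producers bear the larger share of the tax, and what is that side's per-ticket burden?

Producers bear the larger share: $6 per ticket.

Demand slope: (66 − 60)/(62 − 63) = -6, so qd = 438 − 6p.
Supply slope: (92 − 99)/(53 − 60) = 1, so qs = p + 39.
Before the tax: set 438 − 6p = p + 39 → p* = $57, q* = 96.
With the tax collected from producers, supply shifts: qs = (p − 7) + 39.
New equilibrium: buyers pay $58, producers receive $51, q = 90. (Wedge: pb − ps = 7.)
Per-ticket burden: buyers $1, producers $6.
Producers take the larger share because supply is less price-elastic here (demand slope 6 vs supply slope 1).
The less price-elastic side of the market bears the larger share of a per-unit tax.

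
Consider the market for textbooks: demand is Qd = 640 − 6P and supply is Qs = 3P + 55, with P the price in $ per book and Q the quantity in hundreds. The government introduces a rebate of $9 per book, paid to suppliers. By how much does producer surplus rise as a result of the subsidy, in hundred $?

Before the subsidy: set 640 − 6P = 3P + 55 → P* = $65, Q* = 250.
With a per-unit subsidy paid to suppliers, each receives P + 9 per unit sold, so supply becomes Qs = 3(P + 9) + 55.
Solving gives Q = 268 with consumers paying $62 and suppliers receiving $71 (the $9 wedge).
ΔPS is the trapezoid between Q = 268 and Q = 250 of height $6: ½ · (250 + 268) · 6 = $1554.

Producer surplus rises by $1554 hundred.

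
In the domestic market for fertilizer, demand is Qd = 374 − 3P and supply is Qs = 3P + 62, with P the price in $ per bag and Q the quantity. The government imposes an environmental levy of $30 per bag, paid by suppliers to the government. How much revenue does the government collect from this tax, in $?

Tax revenue = $5190.

Before the tax: set 374 − 3P = 3P + 62 → P* = $52, Q* = 218.
With the tax collected from suppliers, supply shifts: Qs = 3(P − 30) + 62.
Solving gives Q = 173 with consumers paying $67 and suppliers receiving $37 (the $30 wedge).
Revenue = t · Q = 30 · 173 = $5190.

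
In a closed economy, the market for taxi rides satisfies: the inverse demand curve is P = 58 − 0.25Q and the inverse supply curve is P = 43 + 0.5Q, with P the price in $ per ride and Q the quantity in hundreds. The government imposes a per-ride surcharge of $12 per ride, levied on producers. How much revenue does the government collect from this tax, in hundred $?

Tax revenue = $48 hundred.

Rewrite in direct form: Qd = 232 − 4P and Qs = 2P − 86.
Without the tax, 232 − 4P = 2P − 86 gives 6P = 318, so P* = $53 and Q* = 20.
With the tax collected from producers, supply shifts: Qs = 2(P − 12) − 86.
Solving gives Q = 4 with consumers paying $57 and producers receiving $45 (the $12 wedge).
Revenue = t · Q = 12 · 4 = $48.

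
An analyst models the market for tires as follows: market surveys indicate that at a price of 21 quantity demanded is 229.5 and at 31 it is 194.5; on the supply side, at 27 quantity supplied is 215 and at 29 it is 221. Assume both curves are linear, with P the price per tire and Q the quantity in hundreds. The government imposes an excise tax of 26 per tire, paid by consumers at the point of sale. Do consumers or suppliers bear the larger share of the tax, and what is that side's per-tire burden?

Suppliers bear the larger share: 14 per tire.

Demand slope: (194.5 − 229.5)/(31 − 21) = -3.5, so Qd = 303 − 3.5P.
Supply slope: (221 − 215)/(29 − 27) = 3, so Qs = 3P + 134.
Before the tax: set 303 − 3.5P = 3P + 134 → P* = 26, Q* = 212.
With the tax collected from consumers, demand (in seller-price terms) shifts: Qd = 303 − 3.5(P + 26).
Solving gives Q = 170 with consumers paying 38 and suppliers receiving 12 (the 26 wedge).
Per-tire burden: consumers 12, suppliers 14.
Suppliers take the larger share because supply is less price-elastic here (demand slope 3.5 vs supply slope 3).
The less price-elastic side of the market bears the larger share of a per-unit tax.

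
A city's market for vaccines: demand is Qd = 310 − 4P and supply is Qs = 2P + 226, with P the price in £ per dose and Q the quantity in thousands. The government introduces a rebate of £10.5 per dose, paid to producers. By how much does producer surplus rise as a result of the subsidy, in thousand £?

Before the subsidy: set 310 − 4P = 2P + 226 → P* = £14, Q* = 254.
With a per-unit subsidy paid to producers, each receives P + 10.5 per unit sold, so supply becomes Qs = 2(P + 10.5) + 226.
New equilibrium: consumers pay £10.5, producers receive £21, Q = 268. (Wedge: Pb − Ps = −10.5.)
ΔPS is the trapezoid between Q = 268 and Q = 254 of height £7: ½ · (254 + 268) · 7 = £1827.

Producer surplus rises by £1827 thousand.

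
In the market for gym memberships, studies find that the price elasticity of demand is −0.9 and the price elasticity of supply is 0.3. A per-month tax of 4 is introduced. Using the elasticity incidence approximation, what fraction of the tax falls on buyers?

Incidence ratio: buyers' share ≈ εs / (εs + |εd|) = 0.3 / (0.3 + 0.9) = 0.25.
Supply is the less elastic side, so buyers bear the smaller share.

Buyers' share ≈ 0.25.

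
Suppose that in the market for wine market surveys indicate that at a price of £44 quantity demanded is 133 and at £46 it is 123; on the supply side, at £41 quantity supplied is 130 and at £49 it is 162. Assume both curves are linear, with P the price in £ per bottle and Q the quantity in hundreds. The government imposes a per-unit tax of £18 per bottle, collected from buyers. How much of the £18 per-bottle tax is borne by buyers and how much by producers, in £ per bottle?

Demand slope: (123 − 133)/(46 − 44) = -5, so Qd = 353 − 5P.
Supply slope: (162 − 130)/(49 − 41) = 4, so Qs = 4P − 34.
Before the tax: set 353 − 5P = 4P − 34 → P* = £43, Q* = 138.
With the tax collected from buyers, demand (in seller-price terms) shifts: Qd = 353 − 5(P + 18).
Solving gives Q = 98 with buyers paying £51 and producers receiving £33 (the £18 wedge).
Burden on buyers: £8; on producers: £10. (They sum to £18.)

Buyers bear £8 per bottle; producers bear £10 per bottle.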